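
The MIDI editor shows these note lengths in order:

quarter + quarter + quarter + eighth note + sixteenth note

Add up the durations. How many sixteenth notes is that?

15

In sixteenth notes: quarter = 4; quarter = 4; quarter = 4; eighth note = 2; sixteenth note = 1.
Altogether 4 + 4 + 4 + 2 + 1 = 15 sixteenth notes.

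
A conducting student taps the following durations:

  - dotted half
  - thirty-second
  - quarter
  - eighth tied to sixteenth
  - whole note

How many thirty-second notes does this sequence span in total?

Express everything in thirty-second notes: dotted half = 24; thirty-second = 1; quarter = 8; eighth tied to sixteenth (eighth + sixteenth) = 6; whole note = 32.
Sum: 24 + 1 + 8 + 6 + 32 = 71 thirty-second notes.

71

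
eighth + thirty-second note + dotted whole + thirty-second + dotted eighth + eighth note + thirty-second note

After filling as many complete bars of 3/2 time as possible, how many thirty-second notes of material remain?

One bar of 3/2 = 48 thirty-second notes.
Each duration in thirty-second notes: eighth = 4; thirty-second note = 1; dotted whole = 48; thirty-second = 1; dotted eighth = 6; eighth note = 4; thirty-second note = 1.
Sum: 4 + 1 + 48 + 1 + 6 + 4 + 1 = 65.
65 ÷ 48 = 1 complete bar with 17 thirty-second notes remaining.

17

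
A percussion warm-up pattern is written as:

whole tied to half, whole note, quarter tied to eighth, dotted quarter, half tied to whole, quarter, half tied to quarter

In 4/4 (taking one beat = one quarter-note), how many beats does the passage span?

23

One quarter-note beat = 2 eighth notes.
Working in eighth notes: whole tied to half (whole + half) = 12; whole note = 8; quarter tied to eighth (quarter + eighth) = 3; dotted quarter = 3; half tied to whole (half + whole) = 12; quarter = 2; half tied to quarter (half + quarter) = 6.
Adding: 12 + 8 + 3 + 3 + 12 + 2 + 6 = 46.
46 ÷ 2 = 23 beats.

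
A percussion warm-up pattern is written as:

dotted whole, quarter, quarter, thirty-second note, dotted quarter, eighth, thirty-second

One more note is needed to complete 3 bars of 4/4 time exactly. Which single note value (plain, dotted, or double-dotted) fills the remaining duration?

double-dotted quarter note

3 bars of 4/4 = 96 thirty-second notes.
Each duration in thirty-second notes: dotted whole = 48; quarter = 8; quarter = 8; thirty-second note = 1; dotted quarter = 12; eighth = 4; thirty-second = 1.
Total: 48 + 8 + 8 + 1 + 12 + 4 + 1 = 82.
Remaining: 96 − 82 = 14 thirty-second notes, which is a double-dotted quarter note.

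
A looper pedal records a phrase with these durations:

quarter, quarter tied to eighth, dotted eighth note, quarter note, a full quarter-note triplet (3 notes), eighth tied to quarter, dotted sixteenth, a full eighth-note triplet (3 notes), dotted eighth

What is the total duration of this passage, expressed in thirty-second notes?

79

In thirty-second notes: quarter = 8; quarter tied to eighth (quarter + eighth) = 12; dotted eighth note = 6; quarter note = 8; a full quarter-note triplet (3 notes) (three triplet quarters span one half) = 16; eighth tied to quarter (eighth + quarter) = 12; dotted sixteenth = 3; a full eighth-note triplet (3 notes) (three triplet eighths span one quarter) = 8; dotted eighth = 6.
Altogether 8 + 12 + 6 + 8 + 16 + 12 + 3 + 8 + 6 = 79 thirty-second notes.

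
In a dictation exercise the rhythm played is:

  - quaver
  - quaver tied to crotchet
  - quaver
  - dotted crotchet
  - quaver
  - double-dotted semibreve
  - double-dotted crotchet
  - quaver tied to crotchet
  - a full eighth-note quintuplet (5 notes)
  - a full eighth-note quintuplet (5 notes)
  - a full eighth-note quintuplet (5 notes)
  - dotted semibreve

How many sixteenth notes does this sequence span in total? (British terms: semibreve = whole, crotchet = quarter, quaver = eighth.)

107

In sixteenth notes: quaver = 2; quaver tied to crotchet (quaver + crotchet) = 6; quaver = 2; dotted crotchet = 6; quaver = 2; double-dotted semibreve = 28; double-dotted crotchet = 7; quaver tied to crotchet (quaver + crotchet) = 6; a full eighth-note quintuplet (5 notes) (five quintuplet eighths span one half) = 8; a full eighth-note quintuplet (5 notes) (five quintuplet eighths span one half) = 8; a full eighth-note quintuplet (5 notes) (five quintuplet eighths span one half) = 8; dotted semibreve = 24.
Sum: 2 + 6 + 2 + 6 + 2 + 28 + 7 + 6 + 8 + 8 + 8 + 24 = 107 sixteenth notes.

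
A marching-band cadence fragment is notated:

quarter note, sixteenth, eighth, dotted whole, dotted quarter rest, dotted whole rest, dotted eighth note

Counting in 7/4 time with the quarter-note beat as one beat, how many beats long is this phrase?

One quarter-note beat = 4 sixteenth notes.
Each duration in sixteenth notes: quarter note = 4; sixteenth = 1; eighth = 2; dotted whole = 24; dotted quarter rest = 6; dotted whole rest = 24; dotted eighth note = 3.
Sum: 4 + 1 + 2 + 24 + 6 + 24 + 3 = 64.
64 ÷ 4 = 16 beats.

16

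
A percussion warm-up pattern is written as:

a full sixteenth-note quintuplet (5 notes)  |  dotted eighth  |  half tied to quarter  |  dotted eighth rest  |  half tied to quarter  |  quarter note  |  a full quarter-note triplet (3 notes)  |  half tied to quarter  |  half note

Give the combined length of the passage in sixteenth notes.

Working in sixteenth notes: a full sixteenth-note quintuplet (5 notes) (five quintuplet sixteenths span one quarter) = 4; dotted eighth = 3; half tied to quarter (half + quarter) = 12; dotted eighth rest = 3; half tied to quarter (half + quarter) = 12; quarter note = 4; a full quarter-note triplet (3 notes) (three triplet quarters span one half) = 8; half tied to quarter (half + quarter) = 12; half note = 8.
Total: 4 + 3 + 12 + 3 + 12 + 4 + 8 + 12 + 8 = 66 sixteenth notes.

66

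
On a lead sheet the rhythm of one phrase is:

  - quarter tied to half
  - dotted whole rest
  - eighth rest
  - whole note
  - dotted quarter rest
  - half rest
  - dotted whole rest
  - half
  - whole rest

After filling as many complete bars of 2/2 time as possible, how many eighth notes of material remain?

2

One bar of 2/2 = 8 eighth notes.
Each duration in eighth notes: quarter tied to half (quarter + half) = 6; dotted whole rest = 12; eighth rest = 1; whole note = 8; dotted quarter rest = 3; half rest = 4; dotted whole rest = 12; half = 4; whole rest = 8.
Total: 6 + 12 + 1 + 8 + 3 + 4 + 12 + 4 + 8 = 58.
58 ÷ 8 = 7 complete bars with 2 eighth notes remaining.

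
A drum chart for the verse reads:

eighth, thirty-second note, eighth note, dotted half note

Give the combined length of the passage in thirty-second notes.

33

Express everything in thirty-second notes: eighth = 4; thirty-second note = 1; eighth note = 4; dotted half note = 24.
Total: 4 + 1 + 4 + 24 = 33 thirty-second notes.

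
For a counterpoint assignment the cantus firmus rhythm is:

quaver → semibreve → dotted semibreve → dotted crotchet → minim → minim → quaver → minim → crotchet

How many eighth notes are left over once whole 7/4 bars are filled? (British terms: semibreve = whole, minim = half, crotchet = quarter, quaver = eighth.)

11

One bar of 7/4 = 14 eighth notes.
Working in eighth notes: quaver = 1; semibreve = 8; dotted semibreve = 12; dotted crotchet = 3; minim = 4; minim = 4; quaver = 1; minim = 4; crotchet = 2.
Adding: 1 + 8 + 12 + 3 + 4 + 4 + 1 + 4 + 2 = 39.
39 ÷ 14 = 2 complete bars with 11 eighth notes remaining.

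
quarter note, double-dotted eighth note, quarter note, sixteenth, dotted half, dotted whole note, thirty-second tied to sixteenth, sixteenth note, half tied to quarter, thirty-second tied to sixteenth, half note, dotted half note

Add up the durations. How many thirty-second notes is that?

169

Convert each value to thirty-second notes: quarter note = 8; double-dotted eighth note = 7; quarter note = 8; sixteenth = 2; dotted half = 24; dotted whole note = 48; thirty-second tied to sixteenth (thirty-second + sixteenth) = 3; sixteenth note = 2; half tied to quarter (half + quarter) = 24; thirty-second tied to sixteenth (thirty-second + sixteenth) = 3; half note = 16; dotted half note = 24.
Sum: 8 + 7 + 8 + 2 + 24 + 48 + 3 + 2 + 24 + 3 + 16 + 24 = 169 thirty-second notes.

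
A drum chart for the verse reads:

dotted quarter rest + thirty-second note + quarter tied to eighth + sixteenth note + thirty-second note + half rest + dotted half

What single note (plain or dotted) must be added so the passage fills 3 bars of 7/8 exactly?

half note

3 bars of 7/8 = 84 thirty-second notes.
Convert each value to thirty-second notes: dotted quarter rest = 12; thirty-second note = 1; quarter tied to eighth (quarter + eighth) = 12; sixteenth note = 2; thirty-second note = 1; half rest = 16; dotted half = 24.
Sum: 12 + 1 + 12 + 2 + 1 + 16 + 24 = 68.
Remaining: 84 − 68 = 16 thirty-second notes, which is a half note.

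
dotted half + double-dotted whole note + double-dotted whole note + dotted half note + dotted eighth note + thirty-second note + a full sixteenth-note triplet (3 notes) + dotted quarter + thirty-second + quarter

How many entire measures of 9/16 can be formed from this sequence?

10

One bar of 9/16 = 18 thirty-second notes.
In thirty-second notes: dotted half = 24; double-dotted whole note = 56; double-dotted whole note = 56; dotted half note = 24; dotted eighth note = 6; thirty-second note = 1; a full sixteenth-note triplet (3 notes) (three triplet sixteenths span one eighth) = 4; dotted quarter = 12; thirty-second = 1; quarter = 8.
Altogether 24 + 56 + 56 + 24 + 6 + 1 + 4 + 12 + 1 + 8 = 192.
192 ÷ 18 = 10 complete bars with 12 left over.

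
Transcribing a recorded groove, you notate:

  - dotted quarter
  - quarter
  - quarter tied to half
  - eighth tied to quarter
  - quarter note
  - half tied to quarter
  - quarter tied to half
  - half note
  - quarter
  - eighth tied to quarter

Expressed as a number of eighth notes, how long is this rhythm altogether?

Express everything in eighth notes: dotted quarter = 3; quarter = 2; quarter tied to half (quarter + half) = 6; eighth tied to quarter (eighth + quarter) = 3; quarter note = 2; half tied to quarter (half + quarter) = 6; quarter tied to half (quarter + half) = 6; half note = 4; quarter = 2; eighth tied to quarter (eighth + quarter) = 3.
Adding: 3 + 2 + 6 + 3 + 2 + 6 + 6 + 4 + 2 + 3 = 37 eighth notes.

37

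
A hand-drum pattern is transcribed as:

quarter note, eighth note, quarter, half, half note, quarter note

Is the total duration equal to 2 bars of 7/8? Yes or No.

No

One bar of 7/8 = 7 eighth notes, so 2 bars = 14.
Working in eighth notes: quarter note = 2; eighth note = 1; quarter = 2; half = 4; half note = 4; quarter note = 2.
Total: 2 + 1 + 2 + 4 + 4 + 2 = 15.
15 exceeds 14, so the answer is No.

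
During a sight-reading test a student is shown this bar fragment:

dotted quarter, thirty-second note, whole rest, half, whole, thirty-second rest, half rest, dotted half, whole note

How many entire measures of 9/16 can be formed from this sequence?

9

One bar of 9/16 = 18 thirty-second notes.
In thirty-second notes: dotted quarter = 12; thirty-second note = 1; whole rest = 32; half = 16; whole = 32; thirty-second rest = 1; half rest = 16; dotted half = 24; whole note = 32.
Adding: 12 + 1 + 32 + 16 + 32 + 1 + 16 + 24 + 32 = 166.
166 ÷ 18 = 9 complete bars with 4 left over.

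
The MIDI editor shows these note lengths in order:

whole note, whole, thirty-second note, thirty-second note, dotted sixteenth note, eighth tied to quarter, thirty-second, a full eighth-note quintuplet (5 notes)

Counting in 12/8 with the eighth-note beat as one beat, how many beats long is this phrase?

24.5

One eighth-note beat = 4 thirty-second notes.
Express everything in thirty-second notes: whole note = 32; whole = 32; thirty-second note = 1; thirty-second note = 1; dotted sixteenth note = 3; eighth tied to quarter (eighth + quarter) = 12; thirty-second = 1; a full eighth-note quintuplet (5 notes) (five quintuplet eighths span one half) = 16.
Sum: 32 + 32 + 1 + 1 + 3 + 12 + 1 + 16 = 98.
98 ÷ 4 = 24.5 beats.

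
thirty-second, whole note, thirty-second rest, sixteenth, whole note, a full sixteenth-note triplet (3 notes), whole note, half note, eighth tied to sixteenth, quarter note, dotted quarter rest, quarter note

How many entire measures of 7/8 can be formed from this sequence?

5

One bar of 7/8 = 28 thirty-second notes.
In thirty-second notes: thirty-second = 1; whole note = 32; thirty-second rest = 1; sixteenth = 2; whole note = 32; a full sixteenth-note triplet (3 notes) (three triplet sixteenths span one eighth) = 4; whole note = 32; half note = 16; eighth tied to sixteenth (eighth + sixteenth) = 6; quarter note = 8; dotted quarter rest = 12; quarter note = 8.
Total: 1 + 32 + 1 + 2 + 32 + 4 + 32 + 16 + 6 + 8 + 12 + 8 = 154.
154 ÷ 28 = 5 complete bars with 14 left over.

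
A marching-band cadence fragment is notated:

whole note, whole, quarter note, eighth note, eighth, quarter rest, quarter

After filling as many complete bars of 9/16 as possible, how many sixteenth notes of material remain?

3

One bar of 9/16 = 9 sixteenth notes.
Working in sixteenth notes: whole note = 16; whole = 16; quarter note = 4; eighth note = 2; eighth = 2; quarter rest = 4; quarter = 4.
Total: 16 + 16 + 4 + 2 + 2 + 4 + 4 = 48.
48 ÷ 9 = 5 complete bars with 3 sixteenth notes remaining.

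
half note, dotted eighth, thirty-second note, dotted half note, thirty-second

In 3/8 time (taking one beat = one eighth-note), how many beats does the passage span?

12

One eighth-note beat = 4 thirty-second notes.
Working in thirty-second notes: half note = 16; dotted eighth = 6; thirty-second note = 1; dotted half note = 24; thirty-second = 1.
Adding: 16 + 6 + 1 + 24 + 1 = 48.
48 ÷ 4 = 12 beats.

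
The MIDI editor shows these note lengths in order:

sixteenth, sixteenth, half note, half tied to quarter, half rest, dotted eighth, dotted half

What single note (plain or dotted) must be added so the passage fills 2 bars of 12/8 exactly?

dotted eighth note

2 bars of 12/8 = 48 sixteenth notes.
Working in sixteenth notes: sixteenth = 1; sixteenth = 1; half note = 8; half tied to quarter (half + quarter) = 12; half rest = 8; dotted eighth = 3; dotted half = 12.
Total: 1 + 1 + 8 + 12 + 8 + 3 + 12 = 45.
Remaining: 48 − 45 = 3 sixteenth notes, which is a dotted eighth note.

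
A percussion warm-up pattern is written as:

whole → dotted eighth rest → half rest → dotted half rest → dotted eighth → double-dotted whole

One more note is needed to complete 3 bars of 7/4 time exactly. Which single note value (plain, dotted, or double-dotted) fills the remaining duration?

double-dotted half note

3 bars of 7/4 = 84 sixteenth notes.
Express everything in sixteenth notes: whole = 16; dotted eighth rest = 3; half rest = 8; dotted half rest = 12; dotted eighth = 3; double-dotted whole = 28.
Sum: 16 + 3 + 8 + 12 + 3 + 28 = 70.
Remaining: 84 − 70 = 14 sixteenth notes, which is a double-dotted half note.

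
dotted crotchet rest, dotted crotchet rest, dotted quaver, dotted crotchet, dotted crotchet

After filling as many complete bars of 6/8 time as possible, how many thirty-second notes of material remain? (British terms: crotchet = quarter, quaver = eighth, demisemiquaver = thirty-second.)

6

One bar of 6/8 = 12 sixteenth notes.
Convert each value to sixteenth notes: dotted crotchet rest = 6; dotted crotchet rest = 6; dotted quaver = 3; dotted crotchet = 6; dotted crotchet = 6.
Sum: 6 + 6 + 3 + 6 + 6 = 27.
27 ÷ 12 = 2 complete bars with 3 sixteenth notes remaining = 6 thirty-second notes.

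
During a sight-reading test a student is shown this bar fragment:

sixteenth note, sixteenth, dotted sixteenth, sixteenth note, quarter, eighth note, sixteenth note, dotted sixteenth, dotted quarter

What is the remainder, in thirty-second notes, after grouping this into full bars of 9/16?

One bar of 9/16 = 18 thirty-second notes.
Working in thirty-second notes: sixteenth note = 2; sixteenth = 2; dotted sixteenth = 3; sixteenth note = 2; quarter = 8; eighth note = 4; sixteenth note = 2; dotted sixteenth = 3; dotted quarter = 12.
Altogether 2 + 2 + 3 + 2 + 8 + 4 + 2 + 3 + 12 = 38.
38 ÷ 18 = 2 complete bars with 2 thirty-second notes remaining.

2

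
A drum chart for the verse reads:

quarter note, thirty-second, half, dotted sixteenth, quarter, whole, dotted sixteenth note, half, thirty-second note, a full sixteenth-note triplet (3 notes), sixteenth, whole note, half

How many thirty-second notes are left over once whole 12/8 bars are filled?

46

One bar of 12/8 = 48 thirty-second notes.
Convert each value to thirty-second notes: quarter note = 8; thirty-second = 1; half = 16; dotted sixteenth = 3; quarter = 8; whole = 32; dotted sixteenth note = 3; half = 16; thirty-second note = 1; a full sixteenth-note triplet (3 notes) (three triplet sixteenths span one eighth) = 4; sixteenth = 2; whole note = 32; half = 16.
Sum: 8 + 1 + 16 + 3 + 8 + 32 + 3 + 16 + 1 + 4 + 2 + 32 + 16 = 142.
142 ÷ 48 = 2 complete bars with 46 thirty-second notes remaining.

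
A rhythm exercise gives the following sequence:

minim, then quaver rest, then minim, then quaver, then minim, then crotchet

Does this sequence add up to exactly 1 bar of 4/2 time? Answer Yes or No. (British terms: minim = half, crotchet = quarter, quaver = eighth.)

Yes

One bar of 4/2 = 16 eighth notes.
Working in eighth notes: minim = 4; quaver rest = 1; minim = 4; quaver = 1; minim = 4; crotchet = 2.
Altogether 4 + 1 + 4 + 1 + 4 + 2 = 16.
16 equals 16, so the answer is Yes.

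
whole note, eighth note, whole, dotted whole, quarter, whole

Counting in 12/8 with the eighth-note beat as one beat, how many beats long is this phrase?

39

One eighth-note beat = 2 sixteenth notes.
Working in sixteenth notes: whole note = 16; eighth note = 2; whole = 16; dotted whole = 24; quarter = 4; whole = 16.
Total: 16 + 2 + 16 + 24 + 4 + 16 = 78.
78 ÷ 2 = 39 beats.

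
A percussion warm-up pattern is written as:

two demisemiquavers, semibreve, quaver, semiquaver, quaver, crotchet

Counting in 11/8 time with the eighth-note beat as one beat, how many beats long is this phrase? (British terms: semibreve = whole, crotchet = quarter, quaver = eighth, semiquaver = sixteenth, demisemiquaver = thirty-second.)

13

One eighth-note beat = 4 thirty-second notes.
Convert each value to thirty-second notes: demisemiquaver = 1; demisemiquaver = 1; semibreve = 32; quaver = 4; semiquaver = 2; quaver = 4; crotchet = 8.
Adding: 1 + 1 + 32 + 4 + 2 + 4 + 8 = 52.
52 ÷ 4 = 13 beats.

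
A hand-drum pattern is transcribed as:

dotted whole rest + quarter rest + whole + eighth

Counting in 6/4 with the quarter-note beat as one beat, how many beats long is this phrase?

11.5

One quarter-note beat = 2 eighth notes.
Convert each value to eighth notes: dotted whole rest = 12; quarter rest = 2; whole = 8; eighth = 1.
Adding: 12 + 2 + 8 + 1 = 23.
23 ÷ 2 = 11.5 beats.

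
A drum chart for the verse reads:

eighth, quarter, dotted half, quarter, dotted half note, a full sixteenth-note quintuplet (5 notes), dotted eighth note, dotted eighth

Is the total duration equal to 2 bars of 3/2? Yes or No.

No

One bar of 3/2 = 24 sixteenth notes, so 2 bars = 48.
Working in sixteenth notes: eighth = 2; quarter = 4; dotted half = 12; quarter = 4; dotted half note = 12; a full sixteenth-note quintuplet (5 notes) (five quintuplet sixteenths span one quarter) = 4; dotted eighth note = 3; dotted eighth = 3.
Adding: 2 + 4 + 12 + 4 + 12 + 4 + 3 + 3 = 44.
44 falls short of 48, so the answer is No.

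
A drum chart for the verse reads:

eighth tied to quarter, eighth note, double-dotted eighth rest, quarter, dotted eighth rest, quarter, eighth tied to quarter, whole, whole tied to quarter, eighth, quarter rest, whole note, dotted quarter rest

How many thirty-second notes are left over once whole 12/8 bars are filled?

One bar of 12/8 = 48 thirty-second notes.
In thirty-second notes: eighth tied to quarter (eighth + quarter) = 12; eighth note = 4; double-dotted eighth rest = 7; quarter = 8; dotted eighth rest = 6; quarter = 8; eighth tied to quarter (eighth + quarter) = 12; whole = 32; whole tied to quarter (whole + quarter) = 40; eighth = 4; quarter rest = 8; whole note = 32; dotted quarter rest = 12.
Adding: 12 + 4 + 7 + 8 + 6 + 8 + 12 + 32 + 40 + 4 + 8 + 32 + 12 = 185.
185 ÷ 48 = 3 complete bars with 41 thirty-second notes remaining.

41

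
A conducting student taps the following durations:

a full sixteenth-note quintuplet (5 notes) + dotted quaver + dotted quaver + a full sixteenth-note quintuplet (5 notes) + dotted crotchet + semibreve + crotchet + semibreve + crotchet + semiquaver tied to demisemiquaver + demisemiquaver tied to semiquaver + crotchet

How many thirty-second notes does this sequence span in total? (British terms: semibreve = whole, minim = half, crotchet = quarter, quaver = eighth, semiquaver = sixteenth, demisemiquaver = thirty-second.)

Working in thirty-second notes: a full sixteenth-note quintuplet (5 notes) (five quintuplet sixteenths span one quarter) = 8; dotted quaver = 6; dotted quaver = 6; a full sixteenth-note quintuplet (5 notes) (five quintuplet sixteenths span one quarter) = 8; dotted crotchet = 12; semibreve = 32; crotchet = 8; semibreve = 32; crotchet = 8; semiquaver tied to demisemiquaver (semiquaver + demisemiquaver) = 3; demisemiquaver tied to semiquaver (demisemiquaver + semiquaver) = 3; crotchet = 8.
Sum: 8 + 6 + 6 + 8 + 12 + 32 + 8 + 32 + 8 + 3 + 3 + 8 = 134 thirty-second notes.

134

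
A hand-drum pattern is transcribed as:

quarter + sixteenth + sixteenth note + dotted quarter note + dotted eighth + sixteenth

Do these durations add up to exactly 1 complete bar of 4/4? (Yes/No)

One bar of 4/4 = 16 sixteenth notes.
In sixteenth notes: quarter = 4; sixteenth = 1; sixteenth note = 1; dotted quarter note = 6; dotted eighth = 3; sixteenth = 1.
Sum: 4 + 1 + 1 + 6 + 3 + 1 = 16.
16 equals 16, so the answer is Yes.

Yes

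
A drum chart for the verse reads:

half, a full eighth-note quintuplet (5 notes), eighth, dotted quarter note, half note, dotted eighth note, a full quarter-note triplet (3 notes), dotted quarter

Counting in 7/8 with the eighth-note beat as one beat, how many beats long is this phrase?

24.5

One eighth-note beat = 2 sixteenth notes.
Working in sixteenth notes: half = 8; a full eighth-note quintuplet (5 notes) (five quintuplet eighths span one half) = 8; eighth = 2; dotted quarter note = 6; half note = 8; dotted eighth note = 3; a full quarter-note triplet (3 notes) (three triplet quarters span one half) = 8; dotted quarter = 6.
Altogether 8 + 8 + 2 + 6 + 8 + 3 + 8 + 6 = 49.
49 ÷ 2 = 24.5 beats.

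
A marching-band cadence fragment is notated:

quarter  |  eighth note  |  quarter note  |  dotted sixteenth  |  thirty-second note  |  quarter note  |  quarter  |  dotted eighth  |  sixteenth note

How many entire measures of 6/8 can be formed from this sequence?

2

One bar of 6/8 = 24 thirty-second notes.
Convert each value to thirty-second notes: quarter = 8; eighth note = 4; quarter note = 8; dotted sixteenth = 3; thirty-second note = 1; quarter note = 8; quarter = 8; dotted eighth = 6; sixteenth note = 2.
Sum: 8 + 4 + 8 + 3 + 1 + 8 + 8 + 6 + 2 = 48.
48 ÷ 24 = 2 complete bars with 0 left over.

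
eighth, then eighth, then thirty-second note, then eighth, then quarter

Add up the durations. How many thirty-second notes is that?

Working in thirty-second notes: eighth = 4; eighth = 4; thirty-second note = 1; eighth = 4; quarter = 8.
Adding: 4 + 4 + 1 + 4 + 8 = 21 thirty-second notes.

21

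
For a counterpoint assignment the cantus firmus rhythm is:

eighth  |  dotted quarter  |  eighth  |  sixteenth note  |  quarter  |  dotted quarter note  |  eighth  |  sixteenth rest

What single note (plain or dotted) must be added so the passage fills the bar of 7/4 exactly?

quarter note

The bar of 7/4 = 28 sixteenth notes.
Each duration in sixteenth notes: eighth = 2; dotted quarter = 6; eighth = 2; sixteenth note = 1; quarter = 4; dotted quarter note = 6; eighth = 2; sixteenth rest = 1.
Altogether 2 + 6 + 2 + 1 + 4 + 6 + 2 + 1 = 24.
Remaining: 28 − 24 = 4 sixteenth notes, which is a quarter note.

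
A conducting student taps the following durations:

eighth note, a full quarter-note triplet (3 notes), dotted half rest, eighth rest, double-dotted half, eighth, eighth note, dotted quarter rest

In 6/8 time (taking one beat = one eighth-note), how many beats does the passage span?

One eighth-note beat = 2 sixteenth notes.
Working in sixteenth notes: eighth note = 2; a full quarter-note triplet (3 notes) (three triplet quarters span one half) = 8; dotted half rest = 12; eighth rest = 2; double-dotted half = 14; eighth = 2; eighth note = 2; dotted quarter rest = 6.
Adding: 2 + 8 + 12 + 2 + 14 + 2 + 2 + 6 = 48.
48 ÷ 2 = 24 beats.

24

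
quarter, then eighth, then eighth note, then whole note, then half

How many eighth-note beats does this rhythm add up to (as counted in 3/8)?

16

One eighth-note beat = 2 sixteenth notes.
In sixteenth notes: quarter = 4; eighth = 2; eighth note = 2; whole note = 16; half = 8.
Altogether 4 + 2 + 2 + 16 + 8 = 32.
32 ÷ 2 = 16 beats.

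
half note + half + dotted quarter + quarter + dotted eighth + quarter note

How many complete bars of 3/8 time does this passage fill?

One bar of 3/8 = 6 sixteenth notes.
Each duration in sixteenth notes: half note = 8; half = 8; dotted quarter = 6; quarter = 4; dotted eighth = 3; quarter note = 4.
Altogether 8 + 8 + 6 + 4 + 3 + 4 = 33.
33 ÷ 6 = 5 complete bars with 3 left over.

5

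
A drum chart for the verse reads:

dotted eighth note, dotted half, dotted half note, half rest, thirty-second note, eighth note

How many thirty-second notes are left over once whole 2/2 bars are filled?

11

One bar of 2/2 = 32 thirty-second notes.
Convert each value to thirty-second notes: dotted eighth note = 6; dotted half = 24; dotted half note = 24; half rest = 16; thirty-second note = 1; eighth note = 4.
Adding: 6 + 24 + 24 + 16 + 1 + 4 = 75.
75 ÷ 32 = 2 complete bars with 11 thirty-second notes remaining.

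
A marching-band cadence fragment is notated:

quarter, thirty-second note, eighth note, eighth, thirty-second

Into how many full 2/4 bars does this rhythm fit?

One bar of 2/4 = 16 thirty-second notes.
Convert each value to thirty-second notes: quarter = 8; thirty-second note = 1; eighth note = 4; eighth = 4; thirty-second = 1.
Adding: 8 + 1 + 4 + 4 + 1 = 18.
18 ÷ 16 = 1 complete bar with 2 left over.

1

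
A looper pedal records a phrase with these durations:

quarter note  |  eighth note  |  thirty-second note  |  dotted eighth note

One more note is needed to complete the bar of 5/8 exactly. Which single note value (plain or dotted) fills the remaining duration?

thirty-second note

The bar of 5/8 = 20 thirty-second notes.
Convert each value to thirty-second notes: quarter note = 8; eighth note = 4; thirty-second note = 1; dotted eighth note = 6.
Sum: 8 + 4 + 1 + 6 = 19.
Remaining: 20 − 19 = 1 thirty-second note, which is a thirty-second note.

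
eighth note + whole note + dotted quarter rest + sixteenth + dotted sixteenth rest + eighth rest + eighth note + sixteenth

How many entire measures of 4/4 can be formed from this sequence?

1

One bar of 4/4 = 32 thirty-second notes.
Convert each value to thirty-second notes: eighth note = 4; whole note = 32; dotted quarter rest = 12; sixteenth = 2; dotted sixteenth rest = 3; eighth rest = 4; eighth note = 4; sixteenth = 2.
Adding: 4 + 32 + 12 + 2 + 3 + 4 + 4 + 2 = 63.
63 ÷ 32 = 1 complete bar with 31 left over.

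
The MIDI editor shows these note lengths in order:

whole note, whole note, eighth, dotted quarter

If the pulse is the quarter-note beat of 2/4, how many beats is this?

10

One quarter-note beat = 2 eighth notes.
In eighth notes: whole note = 8; whole note = 8; eighth = 1; dotted quarter = 3.
Total: 8 + 8 + 1 + 3 = 20.
20 ÷ 2 = 10 beats.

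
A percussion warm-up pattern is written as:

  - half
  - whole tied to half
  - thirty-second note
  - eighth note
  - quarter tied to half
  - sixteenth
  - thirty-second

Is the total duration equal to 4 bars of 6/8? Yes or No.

One bar of 6/8 = 24 thirty-second notes, so 4 bars = 96.
Each duration in thirty-second notes: half = 16; whole tied to half (whole + half) = 48; thirty-second note = 1; eighth note = 4; quarter tied to half (quarter + half) = 24; sixteenth = 2; thirty-second = 1.
Sum: 16 + 48 + 1 + 4 + 24 + 2 + 1 = 96.
96 equals 96, so the answer is Yes.

Yes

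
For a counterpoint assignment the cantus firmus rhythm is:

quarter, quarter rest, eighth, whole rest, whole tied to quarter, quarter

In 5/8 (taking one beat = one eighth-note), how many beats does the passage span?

25

One eighth-note beat = 2 sixteenth notes.
Convert each value to sixteenth notes: quarter = 4; quarter rest = 4; eighth = 2; whole rest = 16; whole tied to quarter (whole + quarter) = 20; quarter = 4.
Sum: 4 + 4 + 2 + 16 + 20 + 4 = 50.
50 ÷ 2 = 25 beats.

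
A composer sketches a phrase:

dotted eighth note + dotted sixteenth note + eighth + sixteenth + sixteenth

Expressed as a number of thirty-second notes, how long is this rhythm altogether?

Each duration in thirty-second notes: dotted eighth note = 6; dotted sixteenth note = 3; eighth = 4; sixteenth = 2; sixteenth = 2.
Adding: 6 + 3 + 4 + 2 + 2 = 17 thirty-second notes.

17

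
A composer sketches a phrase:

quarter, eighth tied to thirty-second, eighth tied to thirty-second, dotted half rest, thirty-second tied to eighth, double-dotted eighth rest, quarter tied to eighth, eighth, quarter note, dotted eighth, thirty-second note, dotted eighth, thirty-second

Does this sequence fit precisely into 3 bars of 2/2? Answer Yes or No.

One bar of 2/2 = 32 thirty-second notes, so 3 bars = 96.
Each duration in thirty-second notes: quarter = 8; eighth tied to thirty-second (eighth + thirty-second) = 5; eighth tied to thirty-second (eighth + thirty-second) = 5; dotted half rest = 24; thirty-second tied to eighth (thirty-second + eighth) = 5; double-dotted eighth rest = 7; quarter tied to eighth (quarter + eighth) = 12; eighth = 4; quarter note = 8; dotted eighth = 6; thirty-second note = 1; dotted eighth = 6; thirty-second = 1.
Sum: 8 + 5 + 5 + 24 + 5 + 7 + 12 + 4 + 8 + 6 + 1 + 6 + 1 = 92.
92 falls short of 96, so the answer is No.

No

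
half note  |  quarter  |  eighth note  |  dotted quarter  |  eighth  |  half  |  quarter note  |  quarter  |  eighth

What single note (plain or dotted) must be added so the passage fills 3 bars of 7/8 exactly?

eighth note

3 bars of 7/8 = 21 eighth notes.
Working in eighth notes: half note = 4; quarter = 2; eighth note = 1; dotted quarter = 3; eighth = 1; half = 4; quarter note = 2; quarter = 2; eighth = 1.
Adding: 4 + 2 + 1 + 3 + 1 + 4 + 2 + 2 + 1 = 20.
Remaining: 21 − 20 = 1 eighth note, which is a eighth note.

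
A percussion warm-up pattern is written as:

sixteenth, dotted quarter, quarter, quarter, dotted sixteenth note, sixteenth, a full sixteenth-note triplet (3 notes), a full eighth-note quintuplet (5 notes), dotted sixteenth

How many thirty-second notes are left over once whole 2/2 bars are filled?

26

One bar of 2/2 = 32 thirty-second notes.
Express everything in thirty-second notes: sixteenth = 2; dotted quarter = 12; quarter = 8; quarter = 8; dotted sixteenth note = 3; sixteenth = 2; a full sixteenth-note triplet (3 notes) (three triplet sixteenths span one eighth) = 4; a full eighth-note quintuplet (5 notes) (five quintuplet eighths span one half) = 16; dotted sixteenth = 3.
Sum: 2 + 12 + 8 + 8 + 3 + 2 + 4 + 16 + 3 = 58.
58 ÷ 32 = 1 complete bar with 26 thirty-second notes remaining.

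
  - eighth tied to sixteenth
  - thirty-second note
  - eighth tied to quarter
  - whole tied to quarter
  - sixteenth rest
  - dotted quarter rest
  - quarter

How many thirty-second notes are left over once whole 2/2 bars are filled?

17

One bar of 2/2 = 32 thirty-second notes.
Express everything in thirty-second notes: eighth tied to sixteenth (eighth + sixteenth) = 6; thirty-second note = 1; eighth tied to quarter (eighth + quarter) = 12; whole tied to quarter (whole + quarter) = 40; sixteenth rest = 2; dotted quarter rest = 12; quarter = 8.
Sum: 6 + 1 + 12 + 40 + 2 + 12 + 8 = 81.
81 ÷ 32 = 2 complete bars with 17 thirty-second notes remaining.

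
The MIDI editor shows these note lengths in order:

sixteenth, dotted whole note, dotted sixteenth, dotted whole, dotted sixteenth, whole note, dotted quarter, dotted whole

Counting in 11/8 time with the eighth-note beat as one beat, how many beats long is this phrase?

49

One eighth-note beat = 4 thirty-second notes.
Express everything in thirty-second notes: sixteenth = 2; dotted whole note = 48; dotted sixteenth = 3; dotted whole = 48; dotted sixteenth = 3; whole note = 32; dotted quarter = 12; dotted whole = 48.
Sum: 2 + 48 + 3 + 48 + 3 + 32 + 12 + 48 = 196.
196 ÷ 4 = 49 beats.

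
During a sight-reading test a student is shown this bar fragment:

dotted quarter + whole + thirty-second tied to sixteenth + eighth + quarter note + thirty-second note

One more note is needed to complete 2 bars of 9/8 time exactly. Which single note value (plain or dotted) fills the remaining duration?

dotted quarter note

2 bars of 9/8 = 72 thirty-second notes.
Express everything in thirty-second notes: dotted quarter = 12; whole = 32; thirty-second tied to sixteenth (thirty-second + sixteenth) = 3; eighth = 4; quarter note = 8; thirty-second note = 1.
Adding: 12 + 32 + 3 + 4 + 8 + 1 = 60.
Remaining: 72 − 60 = 12 thirty-second notes, which is a dotted quarter note.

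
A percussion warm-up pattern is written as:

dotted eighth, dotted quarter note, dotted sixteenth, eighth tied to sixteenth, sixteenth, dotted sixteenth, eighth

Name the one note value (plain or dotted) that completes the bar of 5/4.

eighth note

The bar of 5/4 = 40 thirty-second notes.
Express everything in thirty-second notes: dotted eighth = 6; dotted quarter note = 12; dotted sixteenth = 3; eighth tied to sixteenth (eighth + sixteenth) = 6; sixteenth = 2; dotted sixteenth = 3; eighth = 4.
Altogether 6 + 12 + 3 + 6 + 2 + 3 + 4 = 36.
Remaining: 40 − 36 = 4 thirty-second notes, which is a eighth note.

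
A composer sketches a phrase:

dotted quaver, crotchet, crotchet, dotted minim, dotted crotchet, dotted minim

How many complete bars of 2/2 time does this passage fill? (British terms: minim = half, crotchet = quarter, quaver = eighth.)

2

One bar of 2/2 = 16 sixteenth notes.
Express everything in sixteenth notes: dotted quaver = 3; crotchet = 4; crotchet = 4; dotted minim = 12; dotted crotchet = 6; dotted minim = 12.
Total: 3 + 4 + 4 + 12 + 6 + 12 = 41.
41 ÷ 16 = 2 complete bars with 9 left over.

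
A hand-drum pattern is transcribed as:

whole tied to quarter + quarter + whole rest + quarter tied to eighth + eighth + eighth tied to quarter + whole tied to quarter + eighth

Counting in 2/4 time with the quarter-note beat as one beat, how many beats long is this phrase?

One quarter-note beat = 2 eighth notes.
Express everything in eighth notes: whole tied to quarter (whole + quarter) = 10; quarter = 2; whole rest = 8; quarter tied to eighth (quarter + eighth) = 3; eighth = 1; eighth tied to quarter (eighth + quarter) = 3; whole tied to quarter (whole + quarter) = 10; eighth = 1.
Total: 10 + 2 + 8 + 3 + 1 + 3 + 10 + 1 = 38.
38 ÷ 2 = 19 beats.

19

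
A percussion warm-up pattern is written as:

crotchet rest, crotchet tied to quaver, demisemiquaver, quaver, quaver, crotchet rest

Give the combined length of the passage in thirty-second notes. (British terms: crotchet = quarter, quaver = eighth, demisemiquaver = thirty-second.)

37

In thirty-second notes: crotchet rest = 8; crotchet tied to quaver (crotchet + quaver) = 12; demisemiquaver = 1; quaver = 4; quaver = 4; crotchet rest = 8.
Sum: 8 + 12 + 1 + 4 + 4 + 8 = 37 thirty-second notes.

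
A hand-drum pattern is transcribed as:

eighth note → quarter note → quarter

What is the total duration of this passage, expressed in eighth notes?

Convert each value to eighth notes: eighth note = 1; quarter note = 2; quarter = 2.
Adding: 1 + 2 + 2 = 5 eighth notes.

5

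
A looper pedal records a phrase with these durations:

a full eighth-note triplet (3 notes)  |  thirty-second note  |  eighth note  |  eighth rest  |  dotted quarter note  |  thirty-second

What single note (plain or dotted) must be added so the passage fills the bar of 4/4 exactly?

The bar of 4/4 = 32 thirty-second notes.
Convert each value to thirty-second notes: a full eighth-note triplet (3 notes) (three triplet eighths span one quarter) = 8; thirty-second note = 1; eighth note = 4; eighth rest = 4; dotted quarter note = 12; thirty-second = 1.
Adding: 8 + 1 + 4 + 4 + 12 + 1 = 30.
Remaining: 32 − 30 = 2 thirty-second notes, which is a sixteenth note.

sixteenth note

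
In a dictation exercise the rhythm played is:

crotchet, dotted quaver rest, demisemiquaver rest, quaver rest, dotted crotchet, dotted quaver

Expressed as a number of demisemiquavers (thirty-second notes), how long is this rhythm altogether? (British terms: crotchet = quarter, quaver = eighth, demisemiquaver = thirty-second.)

Each duration in thirty-second notes: crotchet = 8; dotted quaver rest = 6; demisemiquaver rest = 1; quaver rest = 4; dotted crotchet = 12; dotted quaver = 6.
Total: 8 + 6 + 1 + 4 + 12 + 6 = 37 thirty-second notes.

37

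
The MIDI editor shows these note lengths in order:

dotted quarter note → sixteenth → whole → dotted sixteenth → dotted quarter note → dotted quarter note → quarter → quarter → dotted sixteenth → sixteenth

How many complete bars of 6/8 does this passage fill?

One bar of 6/8 = 24 thirty-second notes.
Convert each value to thirty-second notes: dotted quarter note = 12; sixteenth = 2; whole = 32; dotted sixteenth = 3; dotted quarter note = 12; dotted quarter note = 12; quarter = 8; quarter = 8; dotted sixteenth = 3; sixteenth = 2.
Altogether 12 + 2 + 32 + 3 + 12 + 12 + 8 + 8 + 3 + 2 = 94.
94 ÷ 24 = 3 complete bars with 22 left over.

3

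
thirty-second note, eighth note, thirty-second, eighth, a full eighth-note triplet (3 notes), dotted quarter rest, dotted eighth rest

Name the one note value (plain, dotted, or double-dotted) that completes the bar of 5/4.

The bar of 5/4 = 40 thirty-second notes.
Each duration in thirty-second notes: thirty-second note = 1; eighth note = 4; thirty-second = 1; eighth = 4; a full eighth-note triplet (3 notes) (three triplet eighths span one quarter) = 8; dotted quarter rest = 12; dotted eighth rest = 6.
Sum: 1 + 4 + 1 + 4 + 8 + 12 + 6 = 36.
Remaining: 40 − 36 = 4 thirty-second notes, which is a eighth note.

eighth note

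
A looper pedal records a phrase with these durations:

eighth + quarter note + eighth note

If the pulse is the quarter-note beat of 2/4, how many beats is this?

One quarter-note beat = 2 eighth notes.
Convert each value to eighth notes: eighth = 1; quarter note = 2; eighth note = 1.
Sum: 1 + 2 + 1 = 4.
4 ÷ 2 = 2 beats.

2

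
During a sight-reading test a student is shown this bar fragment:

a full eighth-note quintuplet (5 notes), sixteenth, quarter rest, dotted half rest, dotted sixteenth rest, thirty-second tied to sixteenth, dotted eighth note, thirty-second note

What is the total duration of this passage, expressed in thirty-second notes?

63

Each duration in thirty-second notes: a full eighth-note quintuplet (5 notes) (five quintuplet eighths span one half) = 16; sixteenth = 2; quarter rest = 8; dotted half rest = 24; dotted sixteenth rest = 3; thirty-second tied to sixteenth (thirty-second + sixteenth) = 3; dotted eighth note = 6; thirty-second note = 1.
Sum: 16 + 2 + 8 + 24 + 3 + 3 + 6 + 1 = 63 thirty-second notes.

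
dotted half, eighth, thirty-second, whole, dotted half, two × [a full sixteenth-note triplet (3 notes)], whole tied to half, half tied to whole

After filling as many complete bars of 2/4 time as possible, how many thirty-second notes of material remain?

13

One bar of 2/4 = 16 thirty-second notes.
Convert each value to thirty-second notes: dotted half = 24; eighth = 4; thirty-second = 1; whole = 32; dotted half = 24; a full sixteenth-note triplet (3 notes) (three triplet sixteenths span one eighth) = 4; a full sixteenth-note triplet (3 notes) (three triplet sixteenths span one eighth) = 4; whole tied to half (whole + half) = 48; half tied to whole (half + whole) = 48.
Adding: 24 + 4 + 1 + 32 + 24 + 4 + 4 + 48 + 48 = 189.
189 ÷ 16 = 11 complete bars with 13 thirty-second notes remaining.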